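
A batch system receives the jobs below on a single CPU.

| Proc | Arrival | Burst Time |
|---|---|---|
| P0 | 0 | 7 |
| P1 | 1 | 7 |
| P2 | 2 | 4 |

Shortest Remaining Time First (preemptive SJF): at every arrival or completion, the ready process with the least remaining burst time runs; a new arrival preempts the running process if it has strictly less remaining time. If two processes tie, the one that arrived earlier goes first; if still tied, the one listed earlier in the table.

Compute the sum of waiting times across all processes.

14

Schedule: | P0 0-2 | P2 2-6 | P0 6-11 | P1 11-18 |
Completion: P0=11  P1=18  P2=6
Turnaround (C−A): P0=11  P1=17  P2=4
Waiting = turnaround − burst: P0=4, P1=10, P2=0
Total waiting = 4 + 10 + 0 = 14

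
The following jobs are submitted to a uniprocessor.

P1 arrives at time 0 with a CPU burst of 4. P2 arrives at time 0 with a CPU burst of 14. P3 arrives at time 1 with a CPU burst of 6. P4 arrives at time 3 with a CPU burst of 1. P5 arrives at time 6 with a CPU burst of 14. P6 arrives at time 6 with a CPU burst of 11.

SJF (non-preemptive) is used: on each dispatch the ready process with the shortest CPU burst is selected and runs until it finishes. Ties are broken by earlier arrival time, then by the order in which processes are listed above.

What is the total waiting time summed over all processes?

Timeline: | P1 0-4 | P4 4-5 | P3 5-11 | P6 11-22 | P2 22-36 | P5 36-50 |
Completion: P1=4  P2=36  P3=11  P4=5  P5=50  P6=22
Waiting = turnaround − burst: P1=0, P2=22, P3=4, P4=1, P5=30, P6=5
Total waiting = 0 + 22 + 4 + 1 + 30 + 5 = 62

62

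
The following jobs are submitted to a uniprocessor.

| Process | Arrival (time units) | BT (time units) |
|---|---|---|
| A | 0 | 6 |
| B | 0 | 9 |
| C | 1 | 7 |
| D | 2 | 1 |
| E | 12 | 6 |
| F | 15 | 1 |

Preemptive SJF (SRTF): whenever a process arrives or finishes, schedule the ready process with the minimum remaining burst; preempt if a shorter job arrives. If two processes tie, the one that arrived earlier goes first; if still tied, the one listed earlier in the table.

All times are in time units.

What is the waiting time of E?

3

Timeline: | A 0-2 | D 2-3 | A 3-7 | C 7-14 | E 14-15 | F 15-16 | E 16-21 | B 21-30 |
Completion: A=7  B=30  C=14  D=3  E=21  F=16
Turnaround (C−A): A=7  B=30  C=13  D=1  E=9  F=1
Waiting(E) = turnaround − burst = 9 − 6 = 3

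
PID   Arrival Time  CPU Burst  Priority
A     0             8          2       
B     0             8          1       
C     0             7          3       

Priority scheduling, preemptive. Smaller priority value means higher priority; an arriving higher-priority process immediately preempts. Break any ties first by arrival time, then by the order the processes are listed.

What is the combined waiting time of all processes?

Timeline: | B 0-8 | A 8-16 | C 16-23 |
Completion: A=16  B=8  C=23
Turnaround (C−A): A=16  B=8  C=23
Waiting = turnaround − burst: A=8, B=0, C=16
Total waiting = 8 + 0 + 16 = 24

24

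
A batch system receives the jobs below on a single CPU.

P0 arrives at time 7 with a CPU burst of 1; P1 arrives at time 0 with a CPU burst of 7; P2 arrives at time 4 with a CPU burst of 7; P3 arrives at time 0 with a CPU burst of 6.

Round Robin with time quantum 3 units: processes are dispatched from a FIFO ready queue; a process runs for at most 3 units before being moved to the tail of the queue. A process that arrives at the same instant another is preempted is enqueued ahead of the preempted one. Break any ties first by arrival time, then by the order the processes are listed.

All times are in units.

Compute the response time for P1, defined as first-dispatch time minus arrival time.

Timeline: | P1 0-3 | P3 3-6 | P1 6-9 | P2 9-12 | P3 12-15 | P0 15-16 | P1 16-17 | P2 17-21 |
Completion: P0=16  P1=17  P2=21  P3=15
Turnaround (C−A): P0=9  P1=17  P2=17  P3=15
Response(P1) = first start − arrival = 0 − 0 = 0

0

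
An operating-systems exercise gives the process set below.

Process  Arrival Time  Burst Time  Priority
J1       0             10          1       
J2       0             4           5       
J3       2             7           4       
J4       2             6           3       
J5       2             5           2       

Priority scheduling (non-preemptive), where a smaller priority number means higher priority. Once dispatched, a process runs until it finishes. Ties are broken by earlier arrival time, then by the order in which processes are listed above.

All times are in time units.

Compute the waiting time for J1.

0

Timeline: | J1 0-10 | J5 10-15 | J4 15-21 | J3 21-28 | J2 28-32 |
Completion: J1=10  J2=32  J3=28  J4=21  J5=15
Turnaround (C−A): J1=10  J2=32  J3=26  J4=19  J5=13
Waiting(J1) = turnaround − burst = 10 − 10 = 0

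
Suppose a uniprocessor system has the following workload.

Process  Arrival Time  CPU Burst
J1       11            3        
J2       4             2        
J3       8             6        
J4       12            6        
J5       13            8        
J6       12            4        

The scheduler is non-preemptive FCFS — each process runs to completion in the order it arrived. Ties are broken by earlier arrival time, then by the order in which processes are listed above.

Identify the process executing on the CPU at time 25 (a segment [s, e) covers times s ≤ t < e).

Gantt: | idle 0-4 | J2 4-6 | idle 6-8 | J3 8-14 | J1 14-17 | J4 17-23 | J6 23-27 | J5 27-35 |
Completion: J1=17  J2=6  J3=14  J4=23  J5=35  J6=27
Turnaround (C−A): J1=6  J2=2  J3=6  J4=11  J5=22  J6=15

J6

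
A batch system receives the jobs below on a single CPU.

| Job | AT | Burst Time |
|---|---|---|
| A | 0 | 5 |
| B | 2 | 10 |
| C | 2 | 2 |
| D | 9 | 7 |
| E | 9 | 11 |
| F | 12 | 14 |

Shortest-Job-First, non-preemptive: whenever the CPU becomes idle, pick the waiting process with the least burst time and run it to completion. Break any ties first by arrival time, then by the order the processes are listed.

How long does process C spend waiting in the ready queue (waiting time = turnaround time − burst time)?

3

Gantt: | A 0-5 | C 5-7 | B 7-17 | D 17-24 | E 24-35 | F 35-49 |
Completion: A=5  B=17  C=7  D=24  E=35  F=49
Turnaround (C−A): A=5  B=15  C=5  D=15  E=26  F=37
Waiting(C) = turnaround − burst = 5 − 2 = 3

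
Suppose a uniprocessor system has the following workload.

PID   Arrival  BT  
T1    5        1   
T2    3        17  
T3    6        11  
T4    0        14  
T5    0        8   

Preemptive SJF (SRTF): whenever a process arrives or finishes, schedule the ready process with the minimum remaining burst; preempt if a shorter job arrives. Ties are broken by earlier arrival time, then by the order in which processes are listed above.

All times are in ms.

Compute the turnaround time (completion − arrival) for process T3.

14

Schedule: | T5 0-5 | T1 5-6 | T5 6-9 | T3 9-20 | T4 20-34 | T2 34-51 |
Completion: T1=6  T2=51  T3=20  T4=34  T5=9
Turnaround(T3) = completion − arrival = 20 − 6 = 14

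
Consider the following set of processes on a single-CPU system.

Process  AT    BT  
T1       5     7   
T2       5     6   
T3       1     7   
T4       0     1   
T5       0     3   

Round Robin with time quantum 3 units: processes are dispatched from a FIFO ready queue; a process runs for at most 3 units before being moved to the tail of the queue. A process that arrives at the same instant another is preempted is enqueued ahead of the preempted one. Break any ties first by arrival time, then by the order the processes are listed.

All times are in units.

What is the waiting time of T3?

15

Gantt: | T4 0-1 | T5 1-4 | T3 4-7 | T1 7-10 | T2 10-13 | T3 13-16 | T1 16-19 | T2 19-22 | T3 22-23 | T1 23-24 |
Completion: T1=24  T2=22  T3=23  T4=1  T5=4
Waiting(T3) = turnaround − burst = 22 − 7 = 15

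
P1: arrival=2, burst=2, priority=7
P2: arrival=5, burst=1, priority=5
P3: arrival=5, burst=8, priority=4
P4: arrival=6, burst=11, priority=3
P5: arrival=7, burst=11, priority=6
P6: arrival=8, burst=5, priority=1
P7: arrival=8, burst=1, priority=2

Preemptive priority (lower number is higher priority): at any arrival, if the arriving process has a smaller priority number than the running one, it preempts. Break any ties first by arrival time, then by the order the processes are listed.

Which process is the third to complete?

P7

Timeline: | idle 0-2 | P1 2-4 | idle 4-5 | P3 5-6 | P4 6-8 | P6 8-13 | P7 13-14 | P4 14-23 | P3 23-30 | P2 30-31 | P5 31-42 |
Completion: P1=4  P2=31  P3=30  P4=23  P5=42  P6=13  P7=14
Finish order: P1 → P6 → P7 → P4 → P3 → P2 → P5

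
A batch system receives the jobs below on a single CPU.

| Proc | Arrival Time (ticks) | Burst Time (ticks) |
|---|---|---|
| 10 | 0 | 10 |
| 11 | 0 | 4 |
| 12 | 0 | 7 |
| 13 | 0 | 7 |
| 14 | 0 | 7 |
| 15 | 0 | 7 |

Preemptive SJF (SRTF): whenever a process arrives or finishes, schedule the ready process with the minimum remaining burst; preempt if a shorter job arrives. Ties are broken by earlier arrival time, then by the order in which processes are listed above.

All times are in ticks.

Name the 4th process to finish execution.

Schedule: | 11 0-4 | 12 4-11 | 13 11-18 | 14 18-25 | 15 25-32 | 10 32-42 |
Completion: 10=42  11=4  12=11  13=18  14=25  15=32
Turnaround (C−A): 10=42  11=4  12=11  13=18  14=25  15=32
Finish order: 11 → 12 → 13 → 14 → 15 → 10

14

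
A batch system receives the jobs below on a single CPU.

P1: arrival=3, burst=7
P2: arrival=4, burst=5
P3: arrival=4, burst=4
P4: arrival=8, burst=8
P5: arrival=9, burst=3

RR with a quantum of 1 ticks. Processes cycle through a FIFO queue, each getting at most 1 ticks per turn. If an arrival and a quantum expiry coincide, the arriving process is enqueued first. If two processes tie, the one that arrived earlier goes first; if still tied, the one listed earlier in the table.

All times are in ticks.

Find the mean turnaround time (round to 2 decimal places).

18.40

Gantt: | idle 0-3 | P1 3-4 | P2 4-5 | P3 5-6 | P1 6-7 | P2 7-8 | P3 8-9 | P1 9-10 | P4 10-11 | P2 11-12 | P5 12-13 | P3 13-14 | P1 14-15 | P4 15-16 | P2 16-17 | P5 17-18 | P3 18-19 | P1 19-20 | P4 20-21 | P2 21-22 | P5 22-23 | P1 23-24 | P4 24-25 | P1 25-26 | P4 26-30 |
Completion: P1=26  P2=22  P3=19  P4=30  P5=23
Turnaround times: P1=23, P2=18, P3=15, P4=22, P5=14
Average turnaround = (23+18+15+22+14) / 5 = 92/5 = 18.40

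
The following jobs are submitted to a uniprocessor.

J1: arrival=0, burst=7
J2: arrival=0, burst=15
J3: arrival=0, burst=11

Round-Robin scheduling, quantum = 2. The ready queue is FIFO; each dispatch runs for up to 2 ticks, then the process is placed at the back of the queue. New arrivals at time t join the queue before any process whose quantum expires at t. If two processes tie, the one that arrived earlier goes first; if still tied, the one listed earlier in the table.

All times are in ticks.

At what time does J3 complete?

Timeline: | J1 0-2 | J2 2-4 | J3 4-6 | J1 6-8 | J2 8-10 | J3 10-12 | J1 12-14 | J2 14-16 | J3 16-18 | J1 18-19 | J2 19-21 | J3 21-23 | J2 23-25 | J3 25-27 | J2 27-29 | J3 29-30 | J2 30-33 |
Completion: J1=19  J2=33  J3=30
Turnaround (C−A): J1=19  J2=33  J3=30

30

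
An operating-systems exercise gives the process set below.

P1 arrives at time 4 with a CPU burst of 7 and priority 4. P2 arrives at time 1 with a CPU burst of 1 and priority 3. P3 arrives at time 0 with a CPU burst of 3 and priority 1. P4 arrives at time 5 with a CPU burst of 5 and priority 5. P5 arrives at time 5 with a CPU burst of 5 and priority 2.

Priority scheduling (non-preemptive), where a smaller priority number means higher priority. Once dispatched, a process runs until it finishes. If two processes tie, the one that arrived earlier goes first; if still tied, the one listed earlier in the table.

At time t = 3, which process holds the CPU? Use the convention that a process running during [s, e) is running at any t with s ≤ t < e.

Schedule: | P3 0-3 | P2 3-4 | P1 4-11 | P5 11-16 | P4 16-21 |
Completion: P1=11  P2=4  P3=3  P4=21  P5=16

P2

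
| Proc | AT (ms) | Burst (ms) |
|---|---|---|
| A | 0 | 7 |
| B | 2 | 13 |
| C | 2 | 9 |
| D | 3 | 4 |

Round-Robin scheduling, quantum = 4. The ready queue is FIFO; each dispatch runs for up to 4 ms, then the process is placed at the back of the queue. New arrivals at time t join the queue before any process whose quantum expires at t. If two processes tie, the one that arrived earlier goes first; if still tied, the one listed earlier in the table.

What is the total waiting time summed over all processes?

Schedule: | A 0-4 | B 4-8 | C 8-12 | D 12-16 | A 16-19 | B 19-23 | C 23-27 | B 27-31 | C 31-32 | B 32-33 |
Completion: A=19  B=33  C=32  D=16
Turnaround (C−A): A=19  B=31  C=30  D=13
Waiting = turnaround − burst: A=12, B=18, C=21, D=9
Total waiting = 12 + 18 + 21 + 9 = 60

60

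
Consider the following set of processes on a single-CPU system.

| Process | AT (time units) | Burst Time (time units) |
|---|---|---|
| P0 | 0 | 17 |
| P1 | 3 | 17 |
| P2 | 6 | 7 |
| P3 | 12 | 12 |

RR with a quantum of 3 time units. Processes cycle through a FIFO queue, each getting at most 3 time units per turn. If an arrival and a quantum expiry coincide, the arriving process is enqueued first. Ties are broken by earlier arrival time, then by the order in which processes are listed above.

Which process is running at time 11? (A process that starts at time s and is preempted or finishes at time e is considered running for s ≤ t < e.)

P2

Gantt: | P0 0-3 | P1 3-6 | P0 6-9 | P2 9-12 | P1 12-15 | P0 15-18 | P3 18-21 | P2 21-24 | P1 24-27 | P0 27-30 | P3 30-33 | P2 33-34 | P1 34-37 | P0 37-40 | P3 40-43 | P1 43-46 | P0 46-48 | P3 48-51 | P1 51-53 |
Completion: P0=48  P1=53  P2=34  P3=51
Turnaround (C−A): P0=48  P1=50  P2=28  P3=39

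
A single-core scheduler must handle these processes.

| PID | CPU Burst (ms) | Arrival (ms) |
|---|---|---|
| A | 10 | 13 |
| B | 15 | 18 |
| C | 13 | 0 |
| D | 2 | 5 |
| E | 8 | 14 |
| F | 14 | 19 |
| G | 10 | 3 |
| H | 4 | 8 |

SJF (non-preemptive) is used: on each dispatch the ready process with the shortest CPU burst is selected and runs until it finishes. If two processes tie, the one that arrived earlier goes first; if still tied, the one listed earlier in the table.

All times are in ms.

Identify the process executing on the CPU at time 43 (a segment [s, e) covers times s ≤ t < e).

Schedule: | C 0-13 | D 13-15 | H 15-19 | E 19-27 | G 27-37 | A 37-47 | F 47-61 | B 61-76 |
Completion: A=47  B=76  C=13  D=15  E=27  F=61  G=37  H=19
Turnaround (C−A): A=34  B=58  C=13  D=10  E=13  F=42  G=34  H=11

A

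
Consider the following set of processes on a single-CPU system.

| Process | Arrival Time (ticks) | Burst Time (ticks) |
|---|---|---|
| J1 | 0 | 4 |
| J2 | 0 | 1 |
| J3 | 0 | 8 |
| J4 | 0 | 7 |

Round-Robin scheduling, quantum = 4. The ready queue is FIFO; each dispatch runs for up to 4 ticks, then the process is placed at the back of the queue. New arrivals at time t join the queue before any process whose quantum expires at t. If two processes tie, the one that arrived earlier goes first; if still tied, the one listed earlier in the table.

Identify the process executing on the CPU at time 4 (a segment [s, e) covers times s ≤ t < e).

J2

Gantt: | J1 0-4 | J2 4-5 | J3 5-9 | J4 9-13 | J3 13-17 | J4 17-20 |
Completion: J1=4  J2=5  J3=17  J4=20
Turnaround (C−A): J1=4  J2=5  J3=17  J4=20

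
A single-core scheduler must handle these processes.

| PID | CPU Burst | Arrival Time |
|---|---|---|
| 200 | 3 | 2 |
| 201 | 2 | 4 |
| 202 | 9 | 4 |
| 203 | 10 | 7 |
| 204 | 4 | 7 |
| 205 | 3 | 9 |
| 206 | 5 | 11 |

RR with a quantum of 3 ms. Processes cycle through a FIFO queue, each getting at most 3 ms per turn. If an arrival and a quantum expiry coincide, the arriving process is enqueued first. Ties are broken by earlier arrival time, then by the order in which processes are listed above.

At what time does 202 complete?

32

Schedule: | idle 0-2 | 200 2-5 | 201 5-7 | 202 7-10 | 203 10-13 | 204 13-16 | 205 16-19 | 202 19-22 | 206 22-25 | 203 25-28 | 204 28-29 | 202 29-32 | 206 32-34 | 203 34-38 |
Completion: 200=5  201=7  202=32  203=38  204=29  205=19  206=34
Turnaround (C−A): 200=3  201=3  202=28  203=31  204=22  205=10  206=23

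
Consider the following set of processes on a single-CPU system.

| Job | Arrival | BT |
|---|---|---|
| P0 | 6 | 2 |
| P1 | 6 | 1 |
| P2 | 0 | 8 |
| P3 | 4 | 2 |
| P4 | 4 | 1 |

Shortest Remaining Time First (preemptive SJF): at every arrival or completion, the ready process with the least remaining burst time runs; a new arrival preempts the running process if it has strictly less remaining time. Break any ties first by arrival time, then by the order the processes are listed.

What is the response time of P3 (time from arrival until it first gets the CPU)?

1

Timeline: | P2 0-4 | P4 4-5 | P3 5-7 | P1 7-8 | P0 8-10 | P2 10-14 |
Completion: P0=10  P1=8  P2=14  P3=7  P4=5
Turnaround (C−A): P0=4  P1=2  P2=14  P3=3  P4=1
Response(P3) = first start − arrival = 5 − 4 = 1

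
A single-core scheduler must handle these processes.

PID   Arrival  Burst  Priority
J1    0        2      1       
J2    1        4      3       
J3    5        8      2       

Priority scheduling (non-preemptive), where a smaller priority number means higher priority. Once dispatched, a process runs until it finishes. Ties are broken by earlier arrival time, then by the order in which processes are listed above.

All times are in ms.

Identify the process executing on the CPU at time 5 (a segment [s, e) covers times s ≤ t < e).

Schedule: | J1 0-2 | J2 2-6 | J3 6-14 |
Completion: J1=2  J2=6  J3=14

J2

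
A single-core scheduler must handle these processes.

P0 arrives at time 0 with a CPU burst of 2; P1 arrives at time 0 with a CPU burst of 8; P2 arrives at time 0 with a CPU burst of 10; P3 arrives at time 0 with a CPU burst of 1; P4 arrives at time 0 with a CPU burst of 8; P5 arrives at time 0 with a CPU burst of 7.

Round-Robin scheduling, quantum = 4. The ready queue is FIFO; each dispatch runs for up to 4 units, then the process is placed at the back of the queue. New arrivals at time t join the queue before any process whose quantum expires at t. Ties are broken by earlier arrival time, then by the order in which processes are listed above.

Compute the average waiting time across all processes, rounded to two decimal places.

Schedule: | P0 0-2 | P1 2-6 | P2 6-10 | P3 10-11 | P4 11-15 | P5 15-19 | P1 19-23 | P2 23-27 | P4 27-31 | P5 31-34 | P2 34-36 |
Completion: P0=2  P1=23  P2=36  P3=11  P4=31  P5=34
Turnaround (C−A): P0=2  P1=23  P2=36  P3=11  P4=31  P5=34
Waiting times: P0=0, P1=15, P2=26, P3=10, P4=23, P5=27
Average waiting = (0+15+26+10+23+27) / 6 = 101/6 = 16.83

16.83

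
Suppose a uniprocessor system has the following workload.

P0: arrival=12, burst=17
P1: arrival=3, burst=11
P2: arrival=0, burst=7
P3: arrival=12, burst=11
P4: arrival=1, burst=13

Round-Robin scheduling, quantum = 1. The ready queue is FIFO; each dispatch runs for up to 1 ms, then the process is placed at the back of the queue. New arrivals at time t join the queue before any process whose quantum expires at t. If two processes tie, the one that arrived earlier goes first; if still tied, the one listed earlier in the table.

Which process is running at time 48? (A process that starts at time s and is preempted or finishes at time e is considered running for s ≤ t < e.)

Gantt: | P2 0-1 | P4 1-2 | P2 2-3 | P4 3-4 | P1 4-5 | P2 5-6 | P4 6-7 | P1 7-8 | P2 8-9 | P4 9-10 | P1 10-11 | P2 11-12 | P4 12-13 | P1 13-14 | P0 14-15 | P3 15-16 | P2 16-17 | P4 17-18 | P1 18-19 | P0 19-20 | P3 20-21 | P2 21-22 | P4 22-23 | P1 23-24 | P0 24-25 | P3 25-26 | P4 26-27 | P1 27-28 | P0 28-29 | P3 29-30 | P4 30-31 | P1 31-32 | P0 32-33 | P3 33-34 | P4 34-35 | P1 35-36 | P0 36-37 | P3 37-38 | P4 38-39 | P1 39-40 | P0 40-41 | P3 41-42 | P4 42-43 | P1 43-44 | P0 44-45 | P3 45-46 | P4 46-47 | P0 47-48 | P3 48-49 | P0 49-50 | P3 50-51 | P0 51-52 | P3 52-53 | P0 53-59 |
Completion: P0=59  P1=44  P2=22  P3=53  P4=47
Turnaround (C−A): P0=47  P1=41  P2=22  P3=41  P4=46

P3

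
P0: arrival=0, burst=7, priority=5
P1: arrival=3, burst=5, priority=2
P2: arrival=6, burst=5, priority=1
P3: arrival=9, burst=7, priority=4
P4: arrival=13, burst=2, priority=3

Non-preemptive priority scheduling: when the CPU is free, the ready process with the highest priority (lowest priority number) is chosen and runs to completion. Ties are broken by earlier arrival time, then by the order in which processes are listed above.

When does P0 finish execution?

Schedule: | P0 0-7 | P2 7-12 | P1 12-17 | P4 17-19 | P3 19-26 |
Completion: P0=7  P1=17  P2=12  P3=26  P4=19

7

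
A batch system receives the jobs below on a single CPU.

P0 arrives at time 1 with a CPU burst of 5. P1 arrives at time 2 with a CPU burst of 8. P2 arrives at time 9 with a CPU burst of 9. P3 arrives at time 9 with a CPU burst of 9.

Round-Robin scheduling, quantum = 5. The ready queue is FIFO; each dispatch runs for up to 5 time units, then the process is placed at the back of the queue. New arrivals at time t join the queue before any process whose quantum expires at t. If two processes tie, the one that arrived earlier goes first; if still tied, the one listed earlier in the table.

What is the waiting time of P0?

0

Timeline: | idle 0-1 | P0 1-6 | P1 6-11 | P2 11-16 | P3 16-21 | P1 21-24 | P2 24-28 | P3 28-32 |
Completion: P0=6  P1=24  P2=28  P3=32
Waiting(P0) = turnaround − burst = 5 − 5 = 0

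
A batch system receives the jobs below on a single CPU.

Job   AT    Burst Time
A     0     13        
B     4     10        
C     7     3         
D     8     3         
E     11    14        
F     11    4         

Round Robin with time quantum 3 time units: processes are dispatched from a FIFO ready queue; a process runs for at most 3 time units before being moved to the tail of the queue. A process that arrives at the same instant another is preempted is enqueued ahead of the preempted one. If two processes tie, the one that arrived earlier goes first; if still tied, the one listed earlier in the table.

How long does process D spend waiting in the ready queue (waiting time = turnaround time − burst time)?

Schedule: | A 0-6 | B 6-9 | A 9-12 | C 12-15 | D 15-18 | B 18-21 | E 21-24 | F 24-27 | A 27-30 | B 30-33 | E 33-36 | F 36-37 | A 37-38 | B 38-39 | E 39-47 |
Completion: A=38  B=39  C=15  D=18  E=47  F=37
Waiting(D) = turnaround − burst = 10 − 3 = 7

7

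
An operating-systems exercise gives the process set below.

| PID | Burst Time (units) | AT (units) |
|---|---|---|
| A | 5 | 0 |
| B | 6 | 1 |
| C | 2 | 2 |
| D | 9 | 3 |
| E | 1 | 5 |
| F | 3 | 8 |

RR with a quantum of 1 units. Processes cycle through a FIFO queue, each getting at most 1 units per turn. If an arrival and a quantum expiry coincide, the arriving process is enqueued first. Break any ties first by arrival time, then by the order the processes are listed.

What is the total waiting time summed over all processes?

55

Schedule: | A 0-1 | B 1-2 | A 2-3 | C 3-4 | B 4-5 | D 5-6 | A 6-7 | C 7-8 | E 8-9 | B 9-10 | D 10-11 | A 11-12 | F 12-13 | B 13-14 | D 14-15 | A 15-16 | F 16-17 | B 17-18 | D 18-19 | F 19-20 | B 20-21 | D 21-26 |
Completion: A=16  B=21  C=8  D=26  E=9  F=20
Turnaround (C−A): A=16  B=20  C=6  D=23  E=4  F=12
Waiting = turnaround − burst: A=11, B=14, C=4, D=14, E=3, F=9
Total waiting = 11 + 14 + 4 + 14 + 3 + 9 = 55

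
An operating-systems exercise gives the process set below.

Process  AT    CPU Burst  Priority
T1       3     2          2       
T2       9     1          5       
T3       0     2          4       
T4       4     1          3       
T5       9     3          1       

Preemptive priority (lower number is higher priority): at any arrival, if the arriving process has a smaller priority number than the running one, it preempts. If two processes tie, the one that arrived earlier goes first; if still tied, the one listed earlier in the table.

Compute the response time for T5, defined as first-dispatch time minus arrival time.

Schedule: | T3 0-2 | idle 2-3 | T1 3-5 | T4 5-6 | idle 6-9 | T5 9-12 | T2 12-13 |
Completion: T1=5  T2=13  T3=2  T4=6  T5=12
Turnaround (C−A): T1=2  T2=4  T3=2  T4=2  T5=3
Response(T5) = first start − arrival = 9 − 9 = 0

0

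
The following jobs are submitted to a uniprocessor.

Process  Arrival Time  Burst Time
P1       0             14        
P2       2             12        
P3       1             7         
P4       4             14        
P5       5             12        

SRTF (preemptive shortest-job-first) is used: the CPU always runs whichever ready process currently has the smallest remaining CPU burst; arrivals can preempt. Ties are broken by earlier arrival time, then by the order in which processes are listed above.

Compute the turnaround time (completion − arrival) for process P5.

27

Timeline: | P1 0-1 | P3 1-8 | P2 8-20 | P5 20-32 | P1 32-45 | P4 45-59 |
Completion: P1=45  P2=20  P3=8  P4=59  P5=32
Turnaround (C−A): P1=45  P2=18  P3=7  P4=55  P5=27
Turnaround(P5) = completion − arrival = 32 − 5 = 27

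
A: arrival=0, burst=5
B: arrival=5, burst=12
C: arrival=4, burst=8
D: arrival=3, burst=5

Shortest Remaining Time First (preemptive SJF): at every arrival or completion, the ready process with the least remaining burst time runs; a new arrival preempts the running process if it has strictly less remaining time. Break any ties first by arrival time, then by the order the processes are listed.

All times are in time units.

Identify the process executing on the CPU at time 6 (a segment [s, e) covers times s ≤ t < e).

D

Timeline: | A 0-5 | D 5-10 | C 10-18 | B 18-30 |
Completion: A=5  B=30  C=18  D=10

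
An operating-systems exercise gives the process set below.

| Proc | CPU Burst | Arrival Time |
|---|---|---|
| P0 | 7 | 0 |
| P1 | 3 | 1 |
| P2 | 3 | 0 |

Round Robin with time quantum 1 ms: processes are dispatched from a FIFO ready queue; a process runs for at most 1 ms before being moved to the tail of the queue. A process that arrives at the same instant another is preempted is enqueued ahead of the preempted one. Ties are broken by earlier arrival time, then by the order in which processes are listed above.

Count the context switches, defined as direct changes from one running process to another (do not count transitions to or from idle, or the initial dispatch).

9

Gantt: | P0 0-1 | P2 1-2 | P1 2-3 | P0 3-4 | P2 4-5 | P1 5-6 | P0 6-7 | P2 7-8 | P1 8-9 | P0 9-13 |
Completion: P0=13  P1=9  P2=8
Turnaround (C−A): P0=13  P1=8  P2=8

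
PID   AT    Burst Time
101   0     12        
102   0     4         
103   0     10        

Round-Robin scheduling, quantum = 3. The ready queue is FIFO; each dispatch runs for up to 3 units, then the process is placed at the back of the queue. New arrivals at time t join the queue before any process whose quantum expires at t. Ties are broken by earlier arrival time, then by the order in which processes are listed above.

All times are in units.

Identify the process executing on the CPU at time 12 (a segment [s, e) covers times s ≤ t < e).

102

Gantt: | 101 0-3 | 102 3-6 | 103 6-9 | 101 9-12 | 102 12-13 | 103 13-16 | 101 16-19 | 103 19-22 | 101 22-25 | 103 25-26 |
Completion: 101=25  102=13  103=26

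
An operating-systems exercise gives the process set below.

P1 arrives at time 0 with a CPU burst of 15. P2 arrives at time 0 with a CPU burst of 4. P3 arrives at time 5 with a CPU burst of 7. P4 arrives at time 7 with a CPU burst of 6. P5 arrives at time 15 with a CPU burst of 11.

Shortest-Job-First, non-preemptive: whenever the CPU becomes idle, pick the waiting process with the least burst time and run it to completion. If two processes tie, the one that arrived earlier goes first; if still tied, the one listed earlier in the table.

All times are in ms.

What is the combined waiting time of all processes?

Gantt: | P2 0-4 | P1 4-19 | P4 19-25 | P3 25-32 | P5 32-43 |
Completion: P1=19  P2=4  P3=32  P4=25  P5=43
Waiting = turnaround − burst: P1=4, P2=0, P3=20, P4=12, P5=17
Total waiting = 4 + 0 + 20 + 12 + 17 = 53

53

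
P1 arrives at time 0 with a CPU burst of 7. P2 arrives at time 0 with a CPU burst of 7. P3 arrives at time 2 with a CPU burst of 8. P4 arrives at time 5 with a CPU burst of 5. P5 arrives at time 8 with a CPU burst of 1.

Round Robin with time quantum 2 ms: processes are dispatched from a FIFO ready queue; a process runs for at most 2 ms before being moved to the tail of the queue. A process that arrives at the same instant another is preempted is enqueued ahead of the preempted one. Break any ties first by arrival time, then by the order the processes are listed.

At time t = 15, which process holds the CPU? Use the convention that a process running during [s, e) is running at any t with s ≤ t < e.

Schedule: | P1 0-2 | P2 2-4 | P3 4-6 | P1 6-8 | P2 8-10 | P4 10-12 | P3 12-14 | P5 14-15 | P1 15-17 | P2 17-19 | P4 19-21 | P3 21-23 | P1 23-24 | P2 24-25 | P4 25-26 | P3 26-28 |
Completion: P1=24  P2=25  P3=28  P4=26  P5=15

P1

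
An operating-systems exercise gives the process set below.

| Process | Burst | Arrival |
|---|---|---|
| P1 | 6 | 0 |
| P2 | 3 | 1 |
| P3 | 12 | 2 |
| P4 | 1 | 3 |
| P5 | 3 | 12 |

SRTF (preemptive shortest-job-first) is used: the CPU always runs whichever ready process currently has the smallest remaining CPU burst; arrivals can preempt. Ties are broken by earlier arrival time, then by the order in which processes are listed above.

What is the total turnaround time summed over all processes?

Schedule: | P1 0-1 | P2 1-4 | P4 4-5 | P1 5-10 | P3 10-12 | P5 12-15 | P3 15-25 |
Completion: P1=10  P2=4  P3=25  P4=5  P5=15
Turnaround = completion − arrival: P1=10, P2=3, P3=23, P4=2, P5=3
Total turnaround = 10 + 3 + 23 + 2 + 3 = 41

41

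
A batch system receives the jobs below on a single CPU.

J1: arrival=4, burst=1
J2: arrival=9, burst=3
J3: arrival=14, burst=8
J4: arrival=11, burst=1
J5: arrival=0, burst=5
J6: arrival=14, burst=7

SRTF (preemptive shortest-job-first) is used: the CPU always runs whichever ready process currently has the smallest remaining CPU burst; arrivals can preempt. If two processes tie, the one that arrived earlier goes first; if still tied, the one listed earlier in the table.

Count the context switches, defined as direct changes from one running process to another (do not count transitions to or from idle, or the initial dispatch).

3

Timeline: | J5 0-5 | J1 5-6 | idle 6-9 | J2 9-12 | J4 12-13 | idle 13-14 | J6 14-21 | J3 21-29 |
Completion: J1=6  J2=12  J3=29  J4=13  J5=5  J6=21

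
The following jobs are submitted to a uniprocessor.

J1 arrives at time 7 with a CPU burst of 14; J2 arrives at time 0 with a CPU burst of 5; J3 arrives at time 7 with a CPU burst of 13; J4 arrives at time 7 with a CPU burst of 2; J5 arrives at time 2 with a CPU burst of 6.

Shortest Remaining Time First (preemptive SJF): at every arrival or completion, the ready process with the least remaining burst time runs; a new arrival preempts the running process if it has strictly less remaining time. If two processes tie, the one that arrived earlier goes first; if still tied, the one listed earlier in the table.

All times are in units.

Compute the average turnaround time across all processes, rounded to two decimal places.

Schedule: | J2 0-5 | J5 5-7 | J4 7-9 | J5 9-13 | J3 13-26 | J1 26-40 |
Completion: J1=40  J2=5  J3=26  J4=9  J5=13
Turnaround times: J1=33, J2=5, J3=19, J4=2, J5=11
Average turnaround = (33+5+19+2+11) / 5 = 70/5 = 14.00

14.00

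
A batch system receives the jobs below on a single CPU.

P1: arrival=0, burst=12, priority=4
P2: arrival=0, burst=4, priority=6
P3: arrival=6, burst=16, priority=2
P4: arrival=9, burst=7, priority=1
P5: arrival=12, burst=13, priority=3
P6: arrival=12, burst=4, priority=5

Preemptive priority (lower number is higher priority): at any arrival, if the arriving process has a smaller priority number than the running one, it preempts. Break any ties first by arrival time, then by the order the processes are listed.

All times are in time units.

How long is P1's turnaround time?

48

Timeline: | P1 0-6 | P3 6-9 | P4 9-16 | P3 16-29 | P5 29-42 | P1 42-48 | P6 48-52 | P2 52-56 |
Completion: P1=48  P2=56  P3=29  P4=16  P5=42  P6=52
Turnaround (C−A): P1=48  P2=56  P3=23  P4=7  P5=30  P6=40
Turnaround(P1) = completion − arrival = 48 − 0 = 48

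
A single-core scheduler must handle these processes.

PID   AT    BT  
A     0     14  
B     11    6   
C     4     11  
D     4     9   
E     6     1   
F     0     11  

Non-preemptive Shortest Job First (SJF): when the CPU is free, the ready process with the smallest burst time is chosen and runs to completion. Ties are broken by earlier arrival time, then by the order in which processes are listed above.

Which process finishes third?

Timeline: | F 0-11 | E 11-12 | B 12-18 | D 18-27 | C 27-38 | A 38-52 |
Completion: A=52  B=18  C=38  D=27  E=12  F=11
Finish order: F → E → B → D → C → A

B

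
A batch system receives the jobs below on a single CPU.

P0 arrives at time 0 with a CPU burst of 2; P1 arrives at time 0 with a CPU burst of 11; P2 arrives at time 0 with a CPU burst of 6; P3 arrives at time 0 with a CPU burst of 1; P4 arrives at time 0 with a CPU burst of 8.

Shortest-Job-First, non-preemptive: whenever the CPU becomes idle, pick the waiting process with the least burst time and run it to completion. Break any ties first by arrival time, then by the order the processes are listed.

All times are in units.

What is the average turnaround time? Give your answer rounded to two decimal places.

Timeline: | P3 0-1 | P0 1-3 | P2 3-9 | P4 9-17 | P1 17-28 |
Completion: P0=3  P1=28  P2=9  P3=1  P4=17
Turnaround times: P0=3, P1=28, P2=9, P3=1, P4=17
Average turnaround = (3+28+9+1+17) / 5 = 58/5 = 11.60

11.60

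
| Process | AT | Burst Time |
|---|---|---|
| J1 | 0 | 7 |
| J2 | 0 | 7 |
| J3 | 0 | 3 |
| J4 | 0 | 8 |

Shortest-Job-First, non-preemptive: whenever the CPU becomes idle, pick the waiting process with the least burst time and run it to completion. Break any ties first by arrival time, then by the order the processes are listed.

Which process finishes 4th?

Schedule: | J3 0-3 | J1 3-10 | J2 10-17 | J4 17-25 |
Completion: J1=10  J2=17  J3=3  J4=25
Turnaround (C−A): J1=10  J2=17  J3=3  J4=25
Finish order: J3 → J1 → J2 → J4

J4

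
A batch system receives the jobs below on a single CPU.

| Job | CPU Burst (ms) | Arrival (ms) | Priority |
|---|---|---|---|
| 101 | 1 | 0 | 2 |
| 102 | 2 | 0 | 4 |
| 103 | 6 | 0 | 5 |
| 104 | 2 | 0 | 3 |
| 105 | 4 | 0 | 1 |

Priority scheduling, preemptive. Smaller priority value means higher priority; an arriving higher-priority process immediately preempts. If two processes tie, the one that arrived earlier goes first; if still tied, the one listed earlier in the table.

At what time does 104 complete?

7

Schedule: | 105 0-4 | 101 4-5 | 104 5-7 | 102 7-9 | 103 9-15 |
Completion: 101=5  102=9  103=15  104=7  105=4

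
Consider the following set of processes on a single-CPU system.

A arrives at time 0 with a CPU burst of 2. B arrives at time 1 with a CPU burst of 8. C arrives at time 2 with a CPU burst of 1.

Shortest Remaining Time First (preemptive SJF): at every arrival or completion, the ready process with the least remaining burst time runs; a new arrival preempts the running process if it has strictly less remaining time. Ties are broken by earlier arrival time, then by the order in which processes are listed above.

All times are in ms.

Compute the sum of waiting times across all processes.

Timeline: | A 0-2 | C 2-3 | B 3-11 |
Completion: A=2  B=11  C=3
Waiting = turnaround − burst: A=0, B=2, C=0
Total waiting = 0 + 2 + 0 = 2

2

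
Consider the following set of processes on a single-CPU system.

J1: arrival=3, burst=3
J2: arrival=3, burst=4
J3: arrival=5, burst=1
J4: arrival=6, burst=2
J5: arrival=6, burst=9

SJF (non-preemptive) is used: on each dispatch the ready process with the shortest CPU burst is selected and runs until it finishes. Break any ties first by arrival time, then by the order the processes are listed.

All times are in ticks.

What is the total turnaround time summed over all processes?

34

Timeline: | idle 0-3 | J1 3-6 | J3 6-7 | J4 7-9 | J2 9-13 | J5 13-22 |
Completion: J1=6  J2=13  J3=7  J4=9  J5=22
Turnaround = completion − arrival: J1=3, J2=10, J3=2, J4=3, J5=16
Total turnaround = 3 + 10 + 2 + 3 + 16 = 34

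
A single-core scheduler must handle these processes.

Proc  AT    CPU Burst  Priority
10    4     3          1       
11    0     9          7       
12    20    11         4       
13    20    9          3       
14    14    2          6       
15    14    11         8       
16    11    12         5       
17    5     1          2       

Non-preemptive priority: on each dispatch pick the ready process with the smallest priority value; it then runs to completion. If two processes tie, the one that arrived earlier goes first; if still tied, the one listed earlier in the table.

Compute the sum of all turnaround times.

Gantt: | 11 0-9 | 10 9-12 | 17 12-13 | 16 13-25 | 13 25-34 | 12 34-45 | 14 45-47 | 15 47-58 |
Completion: 10=12  11=9  12=45  13=34  14=47  15=58  16=25  17=13
Turnaround (C−A): 10=8  11=9  12=25  13=14  14=33  15=44  16=14  17=8
Turnaround = completion − arrival: 10=8, 11=9, 12=25, 13=14, 14=33, 15=44, 16=14, 17=8
Total turnaround = 8 + 9 + 25 + 14 + 33 + 44 + 14 + 8 = 155

155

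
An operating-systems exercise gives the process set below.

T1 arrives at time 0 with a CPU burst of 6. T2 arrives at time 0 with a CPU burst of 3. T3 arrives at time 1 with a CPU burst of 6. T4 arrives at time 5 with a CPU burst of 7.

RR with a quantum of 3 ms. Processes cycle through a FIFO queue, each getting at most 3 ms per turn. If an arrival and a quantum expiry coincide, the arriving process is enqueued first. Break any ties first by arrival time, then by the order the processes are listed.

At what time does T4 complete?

22

Timeline: | T1 0-3 | T2 3-6 | T3 6-9 | T1 9-12 | T4 12-15 | T3 15-18 | T4 18-22 |
Completion: T1=12  T2=6  T3=18  T4=22
Turnaround (C−A): T1=12  T2=6  T3=17  T4=17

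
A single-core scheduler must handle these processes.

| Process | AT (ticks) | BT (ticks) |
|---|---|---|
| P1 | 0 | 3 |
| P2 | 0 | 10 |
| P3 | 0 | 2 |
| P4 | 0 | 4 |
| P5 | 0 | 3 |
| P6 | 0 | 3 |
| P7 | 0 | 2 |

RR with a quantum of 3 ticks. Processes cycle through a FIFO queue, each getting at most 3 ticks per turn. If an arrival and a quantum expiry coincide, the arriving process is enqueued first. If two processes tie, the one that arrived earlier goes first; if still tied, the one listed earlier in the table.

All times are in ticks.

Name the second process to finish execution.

Gantt: | P1 0-3 | P2 3-6 | P3 6-8 | P4 8-11 | P5 11-14 | P6 14-17 | P7 17-19 | P2 19-22 | P4 22-23 | P2 23-27 |
Completion: P1=3  P2=27  P3=8  P4=23  P5=14  P6=17  P7=19
Turnaround (C−A): P1=3  P2=27  P3=8  P4=23  P5=14  P6=17  P7=19
Finish order: P1 → P3 → P5 → P6 → P7 → P4 → P2

P3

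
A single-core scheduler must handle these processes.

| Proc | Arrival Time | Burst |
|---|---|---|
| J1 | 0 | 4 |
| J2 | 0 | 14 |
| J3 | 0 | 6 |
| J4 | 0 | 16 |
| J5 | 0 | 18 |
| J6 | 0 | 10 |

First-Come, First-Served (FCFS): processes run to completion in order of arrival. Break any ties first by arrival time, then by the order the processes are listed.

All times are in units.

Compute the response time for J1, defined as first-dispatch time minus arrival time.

0

Schedule: | J1 0-4 | J2 4-18 | J3 18-24 | J4 24-40 | J5 40-58 | J6 58-68 |
Completion: J1=4  J2=18  J3=24  J4=40  J5=58  J6=68
Turnaround (C−A): J1=4  J2=18  J3=24  J4=40  J5=58  J6=68
Response(J1) = first start − arrival = 0 − 0 = 0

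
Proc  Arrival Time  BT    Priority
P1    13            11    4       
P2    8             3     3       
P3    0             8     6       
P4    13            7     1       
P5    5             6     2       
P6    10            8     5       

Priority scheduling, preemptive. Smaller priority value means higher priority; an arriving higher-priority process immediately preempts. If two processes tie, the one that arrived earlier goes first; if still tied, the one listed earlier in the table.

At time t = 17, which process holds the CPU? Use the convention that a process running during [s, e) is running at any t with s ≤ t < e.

P4

Gantt: | P3 0-5 | P5 5-11 | P2 11-13 | P4 13-20 | P2 20-21 | P1 21-32 | P6 32-40 | P3 40-43 |
Completion: P1=32  P2=21  P3=43  P4=20  P5=11  P6=40
Turnaround (C−A): P1=19  P2=13  P3=43  P4=7  P5=6  P6=30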